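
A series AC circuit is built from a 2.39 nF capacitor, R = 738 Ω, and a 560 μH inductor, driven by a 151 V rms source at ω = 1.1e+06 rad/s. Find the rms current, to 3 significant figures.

X_L = ωL = 616 Ω
X_C = 1/(ωC) = 380 Ω
Net reactance X = X_L − X_C = 236 Ω
Z = 738 + j236 Ω
|Z| = √(738² + 236²) = 775 Ω
I = V/|Z| = 151/775 = 195 mA

195 mA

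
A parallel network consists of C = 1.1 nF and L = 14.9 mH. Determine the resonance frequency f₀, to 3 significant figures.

39.3 kHz

ω₀ = 1/√(LC) = 1/√(0.0149 × 1.1e-09) = 247000 rad/s
f₀ = ω₀/(2π) = 39.3 kHz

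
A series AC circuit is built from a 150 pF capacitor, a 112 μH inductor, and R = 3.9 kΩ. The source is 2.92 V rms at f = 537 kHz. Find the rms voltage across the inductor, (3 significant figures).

ω = 2πf = 3.374e+06 rad/s
X_L = ωL = 378 Ω
X_C = 1/(ωC) = 1980 Ω
Net reactance X = X_L − X_C = -1600 Ω
Z = 3900 − j1600 Ω
|Z| = √(3900² + 1600²) = 4210 Ω
I = V/|Z| = 693 μA
V_L = I·|Z_L| = 0.000693 × 378 = 0.262 V

0.262 V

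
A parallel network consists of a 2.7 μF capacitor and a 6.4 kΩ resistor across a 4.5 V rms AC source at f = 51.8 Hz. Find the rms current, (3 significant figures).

4.02 mA

ω = 2πf = 325.5 rad/s
X_C = 1/(ωC) = 1140 Ω
Parallel: admittances add. Y = 1/R + jωC
Y = (0.000156 + j0.000879) S
|Y| = 0.000893 S → |Z| = 1/|Y| = 1120 Ω, ∠Z = −∠Y = -79.9°
I = V/|Z| = 4.5/1120 = 4.02 mA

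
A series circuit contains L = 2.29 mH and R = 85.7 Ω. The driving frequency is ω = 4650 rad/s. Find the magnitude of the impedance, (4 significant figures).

86.36 Ω

X_L = ωL = 10.65 Ω
Z = 85.70 + j10.65 Ω
|Z| = √(85.70² + 10.65²) = 86.36 Ω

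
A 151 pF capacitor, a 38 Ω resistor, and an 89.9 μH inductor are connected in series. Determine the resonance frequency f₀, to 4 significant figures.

1.366 MHz

ω₀ = 1/√(LC) = 1/√(8.99e-05 × 1.51e-10) = 8.583e+06 rad/s
f₀ = ω₀/(2π) = 1.366 MHz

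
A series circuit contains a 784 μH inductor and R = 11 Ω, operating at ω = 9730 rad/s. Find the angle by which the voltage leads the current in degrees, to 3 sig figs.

34.7°

X_L = ωL = 7.63 Ω
Z = 11.0 + j7.63 Ω
|Z| = √(11.0² + 7.63²) = 13.4 Ω
∠Z = arctan(7.63/11.0) = 34.7°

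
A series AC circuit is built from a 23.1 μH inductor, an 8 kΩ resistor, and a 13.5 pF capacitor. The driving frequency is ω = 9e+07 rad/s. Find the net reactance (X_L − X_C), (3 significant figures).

X_L = ωL = 2080 Ω
X_C = 1/(ωC) = 823 Ω
X = 2080 − 823 = 1260 Ω

1260 Ω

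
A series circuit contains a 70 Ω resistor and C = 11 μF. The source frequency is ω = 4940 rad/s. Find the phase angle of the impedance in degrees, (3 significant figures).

X_C = 1/(ωC) = 18.4 Ω
Z = 70.0 − j18.4 Ω
|Z| = √(70.0² + 18.4²) = 72.4 Ω
∠Z = arctan(-18.4/70.0) = -14.7°

-14.7°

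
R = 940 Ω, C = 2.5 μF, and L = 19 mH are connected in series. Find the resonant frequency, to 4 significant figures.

730.3 Hz

ω₀ = 1/√(LC) = 1/√(0.019 × 2.5e-06) = 4588 rad/s
f₀ = ω₀/(2π) = 730.3 Hz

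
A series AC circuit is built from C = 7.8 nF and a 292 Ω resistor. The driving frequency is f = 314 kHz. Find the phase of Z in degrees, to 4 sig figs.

ω = 2πf = 1.973e+06 rad/s
X_C = 1/(ωC) = 64.98 Ω
Z = 292.0 − j64.98 Ω
|Z| = √(292.0² + 64.98²) = 299.1 Ω
∠Z = arctan(-64.98/292.0) = -12.55°

-12.55°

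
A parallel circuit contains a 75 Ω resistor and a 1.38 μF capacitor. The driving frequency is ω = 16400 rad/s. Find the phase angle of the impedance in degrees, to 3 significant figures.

X_C = 1/(ωC) = 44.2 Ω
Parallel: admittances add. Y = 1/R + jωC
Y = (0.0133 + j0.0226) S
|Y| = 0.0263 S → |Z| = 1/|Y| = 38.1 Ω, ∠Z = −∠Y = -59.5°

-59.5°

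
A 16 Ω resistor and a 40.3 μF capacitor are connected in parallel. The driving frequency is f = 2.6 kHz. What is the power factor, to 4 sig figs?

0.09451

ω = 2πf = 16340 rad/s
X_C = 1/(ωC) = 1.519 Ω
Parallel: admittances add. Y = 1/R + jωC
Y = (0.06250 + j0.6584) S
|Y| = 0.6613 S → |Z| = 1/|Y| = 1.512 Ω, ∠Z = −∠Y = -84.58°
cos φ = cos(-84.58°) = 0.09451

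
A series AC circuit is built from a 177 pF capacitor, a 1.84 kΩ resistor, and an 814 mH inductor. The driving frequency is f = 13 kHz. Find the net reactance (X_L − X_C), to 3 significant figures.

-2680 Ω

ω = 2πf = 81680 rad/s
X_L = ωL = 66500 Ω
X_C = 1/(ωC) = 69200 Ω
X = 66500 − 69200 = -2680 Ω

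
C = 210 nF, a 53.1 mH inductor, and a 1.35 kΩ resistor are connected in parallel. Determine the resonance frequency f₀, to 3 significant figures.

1.51 kHz

ω₀ = 1/√(LC) = 1/√(0.0531 × 2.1e-07) = 9470 rad/s
f₀ = ω₀/(2π) = 1.51 kHz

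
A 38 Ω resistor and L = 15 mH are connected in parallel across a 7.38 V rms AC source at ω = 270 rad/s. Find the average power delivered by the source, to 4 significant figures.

1.433 W

X_L = ωL = 4.050 Ω
Parallel: admittances add. Y = 1/R + 1/(jωL)
Y = (0.02632 − j0.2469) S
|Y| = 0.2483 S → |Z| = 1/|Y| = 4.027 Ω, ∠Z = −∠Y = 83.92°
I = V/|Z| = 1.833 A
P = VI cos φ = 7.38 × 1.833 × cos(83.92°) = 1.433 W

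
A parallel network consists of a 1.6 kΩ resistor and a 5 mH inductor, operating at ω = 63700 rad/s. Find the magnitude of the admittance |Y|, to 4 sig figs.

3.201 mS

X_L = ωL = 318.5 Ω
Parallel: admittances add. Y = 1/R + 1/(jωL)
Y = (0.0006250 − j0.003140) S
|Y| = 0.003201 S → |Z| = 1/|Y| = 312.4 Ω, ∠Z = −∠Y = 78.74°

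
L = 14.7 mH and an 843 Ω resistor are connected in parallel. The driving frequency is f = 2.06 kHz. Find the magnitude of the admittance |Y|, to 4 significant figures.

5.388 mS

ω = 2πf = 12940 rad/s
X_L = ωL = 190.3 Ω
Parallel: admittances add. Y = 1/R + 1/(jωL)
Y = (0.001186 − j0.005256) S
|Y| = 0.005388 S → |Z| = 1/|Y| = 185.6 Ω, ∠Z = −∠Y = 77.28°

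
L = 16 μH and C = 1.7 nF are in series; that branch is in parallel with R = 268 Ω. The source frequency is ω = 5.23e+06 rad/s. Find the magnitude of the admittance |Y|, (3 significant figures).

X_L = ωL = 83.7 Ω
X_C = 1/(ωC) = 112 Ω
Branch 1: Z₁ = R = 268 Ω
Branch 2 (series LC): Z₂ = j(X_L − X_C) = −j28.8 Ω
Parallel: Z = Z₁Z₂/(Z₁+Z₂), |Z| = 28.6 Ω, ∠Z = -83.9°
|Y| = 1/|Z| = 34.9 mS

34.9 mS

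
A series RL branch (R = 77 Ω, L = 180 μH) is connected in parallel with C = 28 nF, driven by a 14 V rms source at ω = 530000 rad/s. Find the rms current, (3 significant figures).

X_L = ωL = 95.4 Ω
X_C = 1/(ωC) = 67.4 Ω
Branch 1 (R+jX_L): Z₁ = 77.0 + j95.4 Ω, |Z₁| = 123 Ω
Branch 2 (−jX_C): Z₂ = −j67.4 Ω
Parallel: Z = Z₁Z₂/(Z₁+Z₂), |Z| = 101 Ω, ∠Z = -58.9°
I = V/|Z| = 14/101 = 139 mA

139 mA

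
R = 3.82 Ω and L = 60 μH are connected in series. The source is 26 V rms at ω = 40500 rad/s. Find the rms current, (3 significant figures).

5.74 A

X_L = ωL = 2.43 Ω
Z = 3.82 + j2.43 Ω
|Z| = √(3.82² + 2.43²) = 4.53 Ω
I = V/|Z| = 26/4.53 = 5.74 A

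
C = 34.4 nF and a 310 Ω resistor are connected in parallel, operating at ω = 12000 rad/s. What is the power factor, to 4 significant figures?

0.9919

X_C = 1/(ωC) = 2422 Ω
Parallel: admittances add. Y = 1/R + jωC
Y = (0.003226 + j0.0004128) S
|Y| = 0.003252 S → |Z| = 1/|Y| = 307.5 Ω, ∠Z = −∠Y = -7.292°
cos φ = cos(-7.292°) = 0.9919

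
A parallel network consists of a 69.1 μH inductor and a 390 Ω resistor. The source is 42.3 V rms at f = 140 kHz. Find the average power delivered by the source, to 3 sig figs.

4.59 W

ω = 2πf = 879600 rad/s
X_L = ωL = 60.8 Ω
Parallel: admittances add. Y = 1/R + 1/(jωL)
Y = (0.00256 − j0.0165) S
|Y| = 0.0167 S → |Z| = 1/|Y| = 60.1 Ω, ∠Z = −∠Y = 81.1°
I = V/|Z| = 704 mA
P = VI cos φ = 42.3 × 0.704 × cos(81.1°) = 4.59 W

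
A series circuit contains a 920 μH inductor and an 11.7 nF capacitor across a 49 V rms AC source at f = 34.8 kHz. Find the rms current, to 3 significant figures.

ω = 2πf = 218700 rad/s
X_L = ωL = 201 Ω
X_C = 1/(ωC) = 391 Ω
Net reactance X = X_L − X_C = -190 Ω
Z = − j190 Ω
|Z| = √(0² + 190²) = 190 Ω
I = V/|Z| = 49/190 = 258 mA

258 mA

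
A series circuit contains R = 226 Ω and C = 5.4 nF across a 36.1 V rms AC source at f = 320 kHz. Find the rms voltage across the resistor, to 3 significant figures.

33.4 V

ω = 2πf = 2.011e+06 rad/s
X_C = 1/(ωC) = 92.1 Ω
Z = 226 − j92.1 Ω
|Z| = √(226² + 92.1²) = 244 Ω
I = V/|Z| = 148 mA
V_R = I·|Z_R| = 0.148 × 226 = 33.4 V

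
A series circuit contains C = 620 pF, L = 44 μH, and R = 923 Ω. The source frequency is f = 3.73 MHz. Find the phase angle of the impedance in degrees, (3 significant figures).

ω = 2πf = 2.344e+07 rad/s
X_L = ωL = 1030 Ω
X_C = 1/(ωC) = 68.8 Ω
Net reactance X = X_L − X_C = 962 Ω
Z = 923 + j962 Ω
|Z| = √(923² + 962²) = 1330 Ω
∠Z = arctan(962/923) = 46.2°

46.2°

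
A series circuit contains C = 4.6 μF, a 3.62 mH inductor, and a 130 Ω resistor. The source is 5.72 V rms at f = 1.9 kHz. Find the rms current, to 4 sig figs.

43.21 mA

ω = 2πf = 11940 rad/s
X_L = ωL = 43.22 Ω
X_C = 1/(ωC) = 18.21 Ω
Net reactance X = X_L − X_C = 25.01 Ω
Z = 130.0 + j25.01 Ω
|Z| = √(130.0² + 25.01²) = 132.4 Ω
I = V/|Z| = 5.72/132.4 = 43.21 mA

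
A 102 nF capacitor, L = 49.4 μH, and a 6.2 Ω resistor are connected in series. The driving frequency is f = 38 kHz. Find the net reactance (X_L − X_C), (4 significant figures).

ω = 2πf = 238800 rad/s
X_L = ωL = 11.79 Ω
X_C = 1/(ωC) = 41.06 Ω
X = 11.79 − 41.06 = -29.27 Ω

-29.27 Ω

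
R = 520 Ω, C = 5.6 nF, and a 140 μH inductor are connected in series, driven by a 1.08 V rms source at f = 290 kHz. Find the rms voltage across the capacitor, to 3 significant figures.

0.195 V

ω = 2πf = 1.822e+06 rad/s
X_L = ωL = 255 Ω
X_C = 1/(ωC) = 98.0 Ω
Net reactance X = X_L − X_C = 157 Ω
Z = 520 + j157 Ω
|Z| = √(520² + 157²) = 543 Ω
I = V/|Z| = 1.99 mA
V_C = I·|Z_C| = 0.00199 × 98.0 = 0.195 V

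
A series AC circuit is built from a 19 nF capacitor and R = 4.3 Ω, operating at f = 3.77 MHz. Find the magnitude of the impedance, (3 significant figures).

ω = 2πf = 2.369e+07 rad/s
X_C = 1/(ωC) = 2.22 Ω
Z = 4.30 − j2.22 Ω
|Z| = √(4.30² + 2.22²) = 4.84 Ω

4.84 Ω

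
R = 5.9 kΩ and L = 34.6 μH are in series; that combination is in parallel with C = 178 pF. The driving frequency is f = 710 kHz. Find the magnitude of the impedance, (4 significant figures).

1238 Ω

ω = 2πf = 4.461e+06 rad/s
X_L = ωL = 154.4 Ω
X_C = 1/(ωC) = 1259 Ω
Branch 1 (R+jX_L): Z₁ = 5900 + j154.4 Ω, |Z₁| = 5902 Ω
Branch 2 (−jX_C): Z₂ = −j1259 Ω
Parallel: Z = Z₁Z₂/(Z₁+Z₂), |Z| = 1238 Ω, ∠Z = -77.89°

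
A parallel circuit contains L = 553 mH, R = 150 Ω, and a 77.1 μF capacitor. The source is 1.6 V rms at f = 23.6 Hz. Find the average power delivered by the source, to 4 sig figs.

ω = 2πf = 148.3 rad/s
X_L = ωL = 82.00 Ω
X_C = 1/(ωC) = 87.47 Ω
Parallel: admittances add. Y = 1/R + 1/(jωL) + jωC
Y = (0.006667 − j0.0007624) S
|Y| = 0.006710 S → |Z| = 1/|Y| = 149.0 Ω, ∠Z = −∠Y = 6.524°
I = V/|Z| = 10.74 mA
P = VI cos φ = 1.6 × 0.01074 × cos(6.524°) = 17.07 mW

17.07 mW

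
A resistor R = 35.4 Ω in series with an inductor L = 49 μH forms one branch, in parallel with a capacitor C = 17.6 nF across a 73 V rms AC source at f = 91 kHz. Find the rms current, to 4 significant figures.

1.296 A

ω = 2πf = 571800 rad/s
X_L = ωL = 28.02 Ω
X_C = 1/(ωC) = 99.37 Ω
Branch 1 (R+jX_L): Z₁ = 35.40 + j28.02 Ω, |Z₁| = 45.15 Ω
Branch 2 (−jX_C): Z₂ = −j99.37 Ω
Parallel: Z = Z₁Z₂/(Z₁+Z₂), |Z| = 56.32 Ω, ∠Z = 11.97°
I = V/|Z| = 73/56.32 = 1.296 A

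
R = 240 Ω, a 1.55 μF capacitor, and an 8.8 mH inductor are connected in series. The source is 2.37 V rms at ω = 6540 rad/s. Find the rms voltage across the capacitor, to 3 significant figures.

0.960 V

X_L = ωL = 57.6 Ω
X_C = 1/(ωC) = 98.6 Ω
Net reactance X = X_L − X_C = -41.1 Ω
Z = 240 − j41.1 Ω
|Z| = √(240² + 41.1²) = 243 Ω
I = V/|Z| = 9.73 mA
V_C = I·|Z_C| = 0.00973 × 98.6 = 0.960 V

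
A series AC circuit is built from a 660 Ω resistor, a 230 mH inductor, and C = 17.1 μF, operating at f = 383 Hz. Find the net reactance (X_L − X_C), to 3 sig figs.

529 Ω

ω = 2πf = 2406 rad/s
X_L = ωL = 553 Ω
X_C = 1/(ωC) = 24.3 Ω
X = 553 − 24.3 = 529 Ω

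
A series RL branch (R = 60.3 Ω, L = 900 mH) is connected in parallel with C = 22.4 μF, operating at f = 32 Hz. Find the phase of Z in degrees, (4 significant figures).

15.84°

ω = 2πf = 201.1 rad/s
X_L = ωL = 181.0 Ω
X_C = 1/(ωC) = 222.0 Ω
Branch 1 (R+jX_L): Z₁ = 60.30 + j181.0 Ω, |Z₁| = 190.7 Ω
Branch 2 (−jX_C): Z₂ = −j222.0 Ω
Parallel: Z = Z₁Z₂/(Z₁+Z₂), |Z| = 580.4 Ω, ∠Z = 15.84°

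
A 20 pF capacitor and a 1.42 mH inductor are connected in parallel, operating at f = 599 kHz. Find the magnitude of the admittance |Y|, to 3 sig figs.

ω = 2πf = 3.764e+06 rad/s
X_L = ωL = 5340 Ω
X_C = 1/(ωC) = 13300 Ω
Parallel: admittances add. Y = 1/(jωL) + jωC
Y = (0 − j0.000112) S
|Y| = 0.000112 S → |Z| = 1/|Y| = 8940 Ω, ∠Z = −∠Y = 90.0°

112 μS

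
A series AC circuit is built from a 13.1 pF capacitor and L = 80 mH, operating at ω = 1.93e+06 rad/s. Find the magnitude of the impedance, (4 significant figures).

X_L = ωL = 154400 Ω
X_C = 1/(ωC) = 39550 Ω
Net reactance X = X_L − X_C = 114800 Ω
Z = j114800 Ω
|Z| = √(0² + 114800²) = 114800 Ω

114800 Ω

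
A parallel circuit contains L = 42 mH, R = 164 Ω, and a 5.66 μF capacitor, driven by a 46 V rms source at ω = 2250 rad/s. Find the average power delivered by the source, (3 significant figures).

12.9 W

X_L = ωL = 94.5 Ω
X_C = 1/(ωC) = 78.5 Ω
Parallel: admittances add. Y = 1/R + 1/(jωL) + jωC
Y = (0.00610 + j0.00215) S
|Y| = 0.00647 S → |Z| = 1/|Y| = 155 Ω, ∠Z = −∠Y = -19.4°
I = V/|Z| = 297 mA
P = VI cos φ = 46 × 0.297 × cos(-19.4°) = 12.9 W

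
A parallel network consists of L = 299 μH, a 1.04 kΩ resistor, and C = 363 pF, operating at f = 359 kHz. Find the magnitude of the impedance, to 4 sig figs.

ω = 2πf = 2.256e+06 rad/s
X_L = ωL = 674.4 Ω
X_C = 1/(ωC) = 1221 Ω
Parallel: admittances add. Y = 1/R + 1/(jωL) + jωC
Y = (0.0009615 − j0.0006639) S
|Y| = 0.001168 S → |Z| = 1/|Y| = 855.8 Ω, ∠Z = −∠Y = 34.62°

855.8 Ω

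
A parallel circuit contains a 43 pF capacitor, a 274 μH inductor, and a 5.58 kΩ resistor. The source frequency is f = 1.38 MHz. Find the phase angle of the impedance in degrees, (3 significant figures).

ω = 2πf = 8.671e+06 rad/s
X_L = ωL = 2380 Ω
X_C = 1/(ωC) = 2680 Ω
Parallel: admittances add. Y = 1/R + 1/(jωL) + jωC
Y = (0.000179 − j4.81e-05) S
|Y| = 0.000186 S → |Z| = 1/|Y| = 5390 Ω, ∠Z = −∠Y = 15.0°

15.0°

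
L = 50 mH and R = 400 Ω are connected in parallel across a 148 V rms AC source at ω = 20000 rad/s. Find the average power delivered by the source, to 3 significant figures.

54.8 W

X_L = ωL = 1000 Ω
Parallel: admittances add. Y = 1/R + 1/(jωL)
Y = (0.00250 − j0.00100) S
|Y| = 0.00269 S → |Z| = 1/|Y| = 371 Ω, ∠Z = −∠Y = 21.8°
I = V/|Z| = 399 mA
P = VI cos φ = 148 × 0.399 × cos(21.8°) = 54.8 W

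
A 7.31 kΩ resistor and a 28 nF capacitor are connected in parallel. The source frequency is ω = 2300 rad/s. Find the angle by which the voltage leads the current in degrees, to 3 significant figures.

-25.2°

X_C = 1/(ωC) = 15500 Ω
Parallel: admittances add. Y = 1/R + jωC
Y = (0.000137 + j6.44e-05) S
|Y| = 0.000151 S → |Z| = 1/|Y| = 6610 Ω, ∠Z = −∠Y = -25.2°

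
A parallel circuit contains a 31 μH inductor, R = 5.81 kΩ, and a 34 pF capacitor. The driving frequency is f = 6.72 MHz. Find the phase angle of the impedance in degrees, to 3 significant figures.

ω = 2πf = 4.222e+07 rad/s
X_L = ωL = 1310 Ω
X_C = 1/(ωC) = 697 Ω
Parallel: admittances add. Y = 1/R + 1/(jωL) + jωC
Y = (0.000172 + j0.000672) S
|Y| = 0.000693 S → |Z| = 1/|Y| = 1440 Ω, ∠Z = −∠Y = -75.6°

-75.6°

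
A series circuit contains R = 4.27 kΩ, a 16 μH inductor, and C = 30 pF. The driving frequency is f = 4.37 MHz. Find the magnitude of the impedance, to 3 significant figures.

4340 Ω

ω = 2πf = 2.746e+07 rad/s
X_L = ωL = 439 Ω
X_C = 1/(ωC) = 1210 Ω
Net reactance X = X_L − X_C = -775 Ω
Z = 4270 − j775 Ω
|Z| = √(4270² + 775²) = 4340 Ω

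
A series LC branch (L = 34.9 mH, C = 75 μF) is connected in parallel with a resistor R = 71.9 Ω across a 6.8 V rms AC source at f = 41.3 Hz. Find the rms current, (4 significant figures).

ω = 2πf = 259.5 rad/s
X_L = ωL = 9.056 Ω
X_C = 1/(ωC) = 51.38 Ω
Branch 1: Z₁ = R = 71.90 Ω
Branch 2 (series LC): Z₂ = j(X_L − X_C) = −j42.33 Ω
Parallel: Z = Z₁Z₂/(Z₁+Z₂), |Z| = 36.47 Ω, ∠Z = -59.52°
I = V/|Z| = 6.8/36.47 = 186.4 mA

186.4 mA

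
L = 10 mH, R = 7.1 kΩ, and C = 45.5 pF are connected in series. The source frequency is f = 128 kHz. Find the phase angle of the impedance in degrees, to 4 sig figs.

-69.79°

ω = 2πf = 804200 rad/s
X_L = ωL = 8042 Ω
X_C = 1/(ωC) = 27330 Ω
Net reactance X = X_L − X_C = -19280 Ω
Z = 7100 − j19280 Ω
|Z| = √(7100² + 19280²) = 20550 Ω
∠Z = arctan(-19280/7100) = -69.79°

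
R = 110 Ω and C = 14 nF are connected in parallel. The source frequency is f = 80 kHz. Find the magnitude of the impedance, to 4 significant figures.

86.98 Ω

ω = 2πf = 502700 rad/s
X_C = 1/(ωC) = 142.1 Ω
Parallel: admittances add. Y = 1/R + jωC
Y = (0.009091 + j0.007037) S
|Y| = 0.01150 S → |Z| = 1/|Y| = 86.98 Ω, ∠Z = −∠Y = -37.74°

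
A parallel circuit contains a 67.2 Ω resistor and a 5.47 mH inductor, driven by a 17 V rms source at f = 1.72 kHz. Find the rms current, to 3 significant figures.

383 mA

ω = 2πf = 10810 rad/s
X_L = ωL = 59.1 Ω
Parallel: admittances add. Y = 1/R + 1/(jωL)
Y = (0.0149 − j0.0169) S
|Y| = 0.0225 S → |Z| = 1/|Y| = 44.4 Ω, ∠Z = −∠Y = 48.7°
I = V/|Z| = 17/44.4 = 383 mA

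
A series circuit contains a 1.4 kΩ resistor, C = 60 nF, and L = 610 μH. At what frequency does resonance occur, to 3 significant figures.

26.3 kHz

ω₀ = 1/√(LC) = 1/√(0.00061 × 6e-08) = 165300 rad/s
f₀ = ω₀/(2π) = 26.3 kHz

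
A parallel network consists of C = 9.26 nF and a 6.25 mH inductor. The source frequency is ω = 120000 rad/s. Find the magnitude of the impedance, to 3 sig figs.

4500 Ω

X_L = ωL = 750 Ω
X_C = 1/(ωC) = 900 Ω
Parallel: admittances add. Y = 1/(jωL) + jωC
Y = (0 − j0.000222) S
|Y| = 0.000222 S → |Z| = 1/|Y| = 4500 Ω, ∠Z = −∠Y = 90.0°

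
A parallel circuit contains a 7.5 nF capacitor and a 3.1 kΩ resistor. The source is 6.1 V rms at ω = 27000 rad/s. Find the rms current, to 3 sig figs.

X_C = 1/(ωC) = 4940 Ω
Parallel: admittances add. Y = 1/R + jωC
Y = (0.000323 + j0.000202) S
|Y| = 0.000381 S → |Z| = 1/|Y| = 2630 Ω, ∠Z = −∠Y = -32.1°
I = V/|Z| = 6.1/2630 = 2.32 mA

2.32 mA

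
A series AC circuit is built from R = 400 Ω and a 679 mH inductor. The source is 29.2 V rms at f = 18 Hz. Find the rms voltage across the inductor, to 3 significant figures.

5.51 V

ω = 2πf = 113.1 rad/s
X_L = ωL = 76.8 Ω
Z = 400 + j76.8 Ω
|Z| = √(400² + 76.8²) = 407 Ω
I = V/|Z| = 71.7 mA
V_L = I·|Z_L| = 0.0717 × 76.8 = 5.51 V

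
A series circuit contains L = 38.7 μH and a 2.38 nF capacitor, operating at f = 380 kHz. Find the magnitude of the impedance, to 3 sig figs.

ω = 2πf = 2.388e+06 rad/s
X_L = ωL = 92.4 Ω
X_C = 1/(ωC) = 176 Ω
Net reactance X = X_L − X_C = -83.6 Ω
Z = − j83.6 Ω
|Z| = √(0² + 83.6²) = 83.6 Ω

83.6 Ω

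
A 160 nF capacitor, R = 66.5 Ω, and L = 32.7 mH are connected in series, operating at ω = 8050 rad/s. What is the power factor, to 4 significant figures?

0.1285

X_L = ωL = 263.2 Ω
X_C = 1/(ωC) = 776.4 Ω
Net reactance X = X_L − X_C = -513.2 Ω
Z = 66.50 − j513.2 Ω
|Z| = √(66.50² + 513.2²) = 517.5 Ω
∠Z = arctan(-513.2/66.50) = -82.62°
cos φ = cos(-82.62°) = 0.1285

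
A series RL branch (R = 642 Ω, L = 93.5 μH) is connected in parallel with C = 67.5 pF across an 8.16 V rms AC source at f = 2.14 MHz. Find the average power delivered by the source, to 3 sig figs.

ω = 2πf = 1.345e+07 rad/s
X_L = ωL = 1260 Ω
X_C = 1/(ωC) = 1100 Ω
Branch 1 (R+jX_L): Z₁ = 642 + j1260 Ω, |Z₁| = 1410 Ω
Branch 2 (−jX_C): Z₂ = −j1100 Ω
Parallel: Z = Z₁Z₂/(Z₁+Z₂), |Z| = 2350 Ω, ∠Z = -40.7°
I = V/|Z| = 3.47 mA
P = VI cos φ = 8.16 × 0.00347 × cos(-40.7°) = 21.5 mW

21.5 mW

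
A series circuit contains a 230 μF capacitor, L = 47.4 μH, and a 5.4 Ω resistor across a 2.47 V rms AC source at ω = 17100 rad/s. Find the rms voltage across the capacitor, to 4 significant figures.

0.1157 V

X_L = ωL = 0.8105 Ω
X_C = 1/(ωC) = 0.2543 Ω
Net reactance X = X_L − X_C = 0.5563 Ω
Z = 5.400 + j0.5563 Ω
|Z| = √(5.400² + 0.5563²) = 5.429 Ω
I = V/|Z| = 455.0 mA
V_C = I·|Z_C| = 0.4550 × 0.2543 = 0.1157 V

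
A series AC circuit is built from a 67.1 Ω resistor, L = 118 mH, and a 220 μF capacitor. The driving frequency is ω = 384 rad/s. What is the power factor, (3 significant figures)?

0.895

X_L = ωL = 45.3 Ω
X_C = 1/(ωC) = 11.8 Ω
Net reactance X = X_L − X_C = 33.5 Ω
Z = 67.1 + j33.5 Ω
|Z| = √(67.1² + 33.5²) = 75.0 Ω
∠Z = arctan(33.5/67.1) = 26.5°
cos φ = cos(26.5°) = 0.895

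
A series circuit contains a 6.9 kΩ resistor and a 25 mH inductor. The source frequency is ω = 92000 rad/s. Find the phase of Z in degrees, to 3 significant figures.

18.4°

X_L = ωL = 2300 Ω
Z = 6900 + j2300 Ω
|Z| = √(6900² + 2300²) = 7270 Ω
∠Z = arctan(2300/6900) = 18.4°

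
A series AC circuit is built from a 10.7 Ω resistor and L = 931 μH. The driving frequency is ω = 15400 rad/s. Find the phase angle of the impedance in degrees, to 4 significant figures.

X_L = ωL = 14.34 Ω
Z = 10.70 + j14.34 Ω
|Z| = √(10.70² + 14.34²) = 17.89 Ω
∠Z = arctan(14.34/10.70) = 53.27°

53.27°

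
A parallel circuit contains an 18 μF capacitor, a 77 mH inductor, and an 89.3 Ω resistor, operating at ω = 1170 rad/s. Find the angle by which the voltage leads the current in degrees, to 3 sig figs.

-41.7°

X_L = ωL = 90.1 Ω
X_C = 1/(ωC) = 47.5 Ω
Parallel: admittances add. Y = 1/R + 1/(jωL) + jωC
Y = (0.0112 + j0.00996) S
|Y| = 0.0150 S → |Z| = 1/|Y| = 66.7 Ω, ∠Z = −∠Y = -41.7°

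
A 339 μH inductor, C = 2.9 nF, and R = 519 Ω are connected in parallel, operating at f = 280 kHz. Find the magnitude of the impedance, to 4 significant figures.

254.5 Ω

ω = 2πf = 1.759e+06 rad/s
X_L = ωL = 596.4 Ω
X_C = 1/(ωC) = 196.0 Ω
Parallel: admittances add. Y = 1/R + 1/(jωL) + jωC
Y = (0.001927 + j0.003425) S
|Y| = 0.003930 S → |Z| = 1/|Y| = 254.5 Ω, ∠Z = −∠Y = -60.64°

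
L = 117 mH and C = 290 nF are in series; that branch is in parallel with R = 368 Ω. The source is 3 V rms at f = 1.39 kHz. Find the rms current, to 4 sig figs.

ω = 2πf = 8734 rad/s
X_L = ωL = 1022 Ω
X_C = 1/(ωC) = 394.8 Ω
Branch 1: Z₁ = R = 368.0 Ω
Branch 2 (series LC): Z₂ = j(X_L − X_C) = j627.0 Ω
Parallel: Z = Z₁Z₂/(Z₁+Z₂), |Z| = 317.4 Ω, ∠Z = 30.41°
I = V/|Z| = 3/317.4 = 9.453 mA

9.453 mA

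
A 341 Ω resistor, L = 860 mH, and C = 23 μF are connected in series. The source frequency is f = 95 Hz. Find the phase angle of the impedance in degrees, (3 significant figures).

ω = 2πf = 596.9 rad/s
X_L = ωL = 513 Ω
X_C = 1/(ωC) = 72.8 Ω
Net reactance X = X_L − X_C = 440 Ω
Z = 341 + j440 Ω
|Z| = √(341² + 440²) = 557 Ω
∠Z = arctan(440/341) = 52.3°

52.3°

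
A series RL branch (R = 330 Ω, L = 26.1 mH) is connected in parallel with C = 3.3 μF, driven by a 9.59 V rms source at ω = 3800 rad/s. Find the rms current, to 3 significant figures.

115 mA

X_L = ωL = 99.2 Ω
X_C = 1/(ωC) = 79.7 Ω
Branch 1 (R+jX_L): Z₁ = 330 + j99.2 Ω, |Z₁| = 345 Ω
Branch 2 (−jX_C): Z₂ = −j79.7 Ω
Parallel: Z = Z₁Z₂/(Z₁+Z₂), |Z| = 83.1 Ω, ∠Z = -76.6°
I = V/|Z| = 9.59/83.1 = 115 mA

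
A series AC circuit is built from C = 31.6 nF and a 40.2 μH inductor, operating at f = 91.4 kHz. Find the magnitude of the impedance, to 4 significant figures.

ω = 2πf = 574300 rad/s
X_L = ωL = 23.09 Ω
X_C = 1/(ωC) = 55.10 Ω
Net reactance X = X_L − X_C = -32.02 Ω
Z = − j32.02 Ω
|Z| = √(0² + 32.02²) = 32.02 Ω

32.02 Ω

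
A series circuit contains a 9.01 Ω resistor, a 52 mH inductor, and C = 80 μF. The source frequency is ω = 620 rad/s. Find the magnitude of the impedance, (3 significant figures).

X_L = ωL = 32.2 Ω
X_C = 1/(ωC) = 20.2 Ω
Net reactance X = X_L − X_C = 12.1 Ω
Z = 9.01 + j12.1 Ω
|Z| = √(9.01² + 12.1²) = 15.1 Ω

15.1 Ω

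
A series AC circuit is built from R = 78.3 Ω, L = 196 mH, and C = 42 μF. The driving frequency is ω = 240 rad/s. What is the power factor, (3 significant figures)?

X_L = ωL = 47.0 Ω
X_C = 1/(ωC) = 99.2 Ω
Net reactance X = X_L − X_C = -52.2 Ω
Z = 78.3 − j52.2 Ω
|Z| = √(78.3² + 52.2²) = 94.1 Ω
∠Z = arctan(-52.2/78.3) = -33.7°
cos φ = cos(-33.7°) = 0.832

0.832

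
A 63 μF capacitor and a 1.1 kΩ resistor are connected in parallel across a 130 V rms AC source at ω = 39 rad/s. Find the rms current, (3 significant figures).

X_C = 1/(ωC) = 407 Ω
Parallel: admittances add. Y = 1/R + jωC
Y = (0.000909 + j0.00246) S
|Y| = 0.00262 S → |Z| = 1/|Y| = 382 Ω, ∠Z = −∠Y = -69.7°
I = V/|Z| = 130/382 = 341 mA

341 mA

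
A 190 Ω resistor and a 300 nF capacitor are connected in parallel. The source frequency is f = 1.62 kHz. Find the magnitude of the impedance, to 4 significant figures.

164.3 Ω

ω = 2πf = 10180 rad/s
X_C = 1/(ωC) = 327.5 Ω
Parallel: admittances add. Y = 1/R + jωC
Y = (0.005263 + j0.003054) S
|Y| = 0.006085 S → |Z| = 1/|Y| = 164.3 Ω, ∠Z = −∠Y = -30.12°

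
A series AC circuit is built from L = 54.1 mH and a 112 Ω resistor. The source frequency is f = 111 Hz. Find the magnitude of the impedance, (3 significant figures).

118 Ω

ω = 2πf = 697.4 rad/s
X_L = ωL = 37.7 Ω
Z = 112 + j37.7 Ω
|Z| = √(112² + 37.7²) = 118 Ω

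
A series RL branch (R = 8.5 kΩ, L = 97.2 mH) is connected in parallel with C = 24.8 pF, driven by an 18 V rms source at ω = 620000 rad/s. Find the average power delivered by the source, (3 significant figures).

744 μW

X_L = ωL = 60300 Ω
X_C = 1/(ωC) = 65000 Ω
Branch 1 (R+jX_L): Z₁ = 8500 + j60300 Ω, |Z₁| = 60900 Ω
Branch 2 (−jX_C): Z₂ = −j65000 Ω
Parallel: Z = Z₁Z₂/(Z₁+Z₂), |Z| = 406000 Ω, ∠Z = 21.3°
I = V/|Z| = 44.3 μA
P = VI cos φ = 18 × 4.43e-05 × cos(21.3°) = 744 μW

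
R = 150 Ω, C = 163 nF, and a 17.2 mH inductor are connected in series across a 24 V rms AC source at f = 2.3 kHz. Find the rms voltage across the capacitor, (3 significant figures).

ω = 2πf = 14450 rad/s
X_L = ωL = 249 Ω
X_C = 1/(ωC) = 425 Ω
Net reactance X = X_L − X_C = -176 Ω
Z = 150 − j176 Ω
|Z| = √(150² + 176²) = 231 Ω
I = V/|Z| = 104 mA
V_C = I·|Z_C| = 0.104 × 425 = 44.1 V

44.1 V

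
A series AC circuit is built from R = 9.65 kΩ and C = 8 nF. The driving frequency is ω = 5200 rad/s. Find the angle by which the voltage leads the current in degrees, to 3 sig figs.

-68.1°

X_C = 1/(ωC) = 24000 Ω
Z = 9650 − j24000 Ω
|Z| = √(9650² + 24000²) = 25900 Ω
∠Z = arctan(-24000/9650) = -68.1°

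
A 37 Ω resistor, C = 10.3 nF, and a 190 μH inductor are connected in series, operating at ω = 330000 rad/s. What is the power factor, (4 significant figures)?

0.1578

X_L = ωL = 62.70 Ω
X_C = 1/(ωC) = 294.2 Ω
Net reactance X = X_L − X_C = -231.5 Ω
Z = 37.00 − j231.5 Ω
|Z| = √(37.00² + 231.5²) = 234.4 Ω
∠Z = arctan(-231.5/37.00) = -80.92°
cos φ = cos(-80.92°) = 0.1578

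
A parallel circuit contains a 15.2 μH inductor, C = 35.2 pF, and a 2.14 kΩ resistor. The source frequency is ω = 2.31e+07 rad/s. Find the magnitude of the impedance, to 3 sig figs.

479 Ω

X_L = ωL = 351 Ω
X_C = 1/(ωC) = 1230 Ω
Parallel: admittances add. Y = 1/R + 1/(jωL) + jωC
Y = (0.000467 − j0.00203) S
|Y| = 0.00209 S → |Z| = 1/|Y| = 479 Ω, ∠Z = −∠Y = 77.1°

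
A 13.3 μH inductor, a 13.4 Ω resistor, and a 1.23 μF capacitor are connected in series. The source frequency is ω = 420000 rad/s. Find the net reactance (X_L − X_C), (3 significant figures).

X_L = ωL = 5.59 Ω
X_C = 1/(ωC) = 1.94 Ω
X = 5.59 − 1.94 = 3.65 Ω

3.65 Ω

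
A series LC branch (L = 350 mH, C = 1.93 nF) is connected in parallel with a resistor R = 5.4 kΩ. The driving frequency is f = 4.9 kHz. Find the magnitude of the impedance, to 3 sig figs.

ω = 2πf = 30790 rad/s
X_L = ωL = 10800 Ω
X_C = 1/(ωC) = 16800 Ω
Branch 1: Z₁ = R = 5400 Ω
Branch 2 (series LC): Z₂ = j(X_L − X_C) = −j6050 Ω
Parallel: Z = Z₁Z₂/(Z₁+Z₂), |Z| = 4030 Ω, ∠Z = -41.7°

4030 Ω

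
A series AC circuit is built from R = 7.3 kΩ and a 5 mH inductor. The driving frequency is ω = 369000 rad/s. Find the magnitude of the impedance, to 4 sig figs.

X_L = ωL = 1845 Ω
Z = 7300 + j1845 Ω
|Z| = √(7300² + 1845²) = 7530 Ω

7530 Ω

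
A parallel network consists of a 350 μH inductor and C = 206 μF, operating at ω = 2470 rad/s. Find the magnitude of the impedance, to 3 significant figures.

1.54 Ω

X_L = ωL = 0.865 Ω
X_C = 1/(ωC) = 1.97 Ω
Parallel: admittances add. Y = 1/(jωL) + jωC
Y = (0 − j0.648) S
|Y| = 0.648 S → |Z| = 1/|Y| = 1.54 Ω, ∠Z = −∠Y = 90.0°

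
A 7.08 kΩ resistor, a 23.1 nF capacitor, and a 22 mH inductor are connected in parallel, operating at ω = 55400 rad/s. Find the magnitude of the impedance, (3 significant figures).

2080 Ω

X_L = ωL = 1220 Ω
X_C = 1/(ωC) = 781 Ω
Parallel: admittances add. Y = 1/R + 1/(jωL) + jωC
Y = (0.000141 + j0.000459) S
|Y| = 0.000480 S → |Z| = 1/|Y| = 2080 Ω, ∠Z = −∠Y = -72.9°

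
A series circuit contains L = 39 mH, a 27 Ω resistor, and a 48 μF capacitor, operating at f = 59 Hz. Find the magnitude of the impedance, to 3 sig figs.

49.7 Ω

ω = 2πf = 370.7 rad/s
X_L = ωL = 14.5 Ω
X_C = 1/(ωC) = 56.2 Ω
Net reactance X = X_L − X_C = -41.7 Ω
Z = 27.0 − j41.7 Ω
|Z| = √(27.0² + 41.7²) = 49.7 Ω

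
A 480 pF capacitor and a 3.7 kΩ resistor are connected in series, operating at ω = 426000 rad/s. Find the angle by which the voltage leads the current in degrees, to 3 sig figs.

-52.9°

X_C = 1/(ωC) = 4890 Ω
Z = 3700 − j4890 Ω
|Z| = √(3700² + 4890²) = 6130 Ω
∠Z = arctan(-4890/3700) = -52.9°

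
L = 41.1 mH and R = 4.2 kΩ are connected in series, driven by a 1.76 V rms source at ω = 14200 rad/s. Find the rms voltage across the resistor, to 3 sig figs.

X_L = ωL = 584 Ω
Z = 4200 + j584 Ω
|Z| = √(4200² + 584²) = 4240 Ω
I = V/|Z| = 415 μA
V_R = I·|Z_R| = 0.000415 × 4200 = 1.74 V

1.74 V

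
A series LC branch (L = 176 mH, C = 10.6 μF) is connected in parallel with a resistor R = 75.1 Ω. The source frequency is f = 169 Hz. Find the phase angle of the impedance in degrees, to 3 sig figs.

37.5°

ω = 2πf = 1062 rad/s
X_L = ωL = 187 Ω
X_C = 1/(ωC) = 88.8 Ω
Branch 1: Z₁ = R = 75.1 Ω
Branch 2 (series LC): Z₂ = j(X_L − X_C) = j98.0 Ω
Parallel: Z = Z₁Z₂/(Z₁+Z₂), |Z| = 59.6 Ω, ∠Z = 37.5°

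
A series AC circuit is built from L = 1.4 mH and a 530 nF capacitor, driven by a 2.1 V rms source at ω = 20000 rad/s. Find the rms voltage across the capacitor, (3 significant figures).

2.99 V

X_L = ωL = 28.0 Ω
X_C = 1/(ωC) = 94.3 Ω
Net reactance X = X_L − X_C = -66.3 Ω
Z = − j66.3 Ω
|Z| = √(0² + 66.3²) = 66.3 Ω
I = V/|Z| = 31.7 mA
V_C = I·|Z_C| = 0.0317 × 94.3 = 2.99 V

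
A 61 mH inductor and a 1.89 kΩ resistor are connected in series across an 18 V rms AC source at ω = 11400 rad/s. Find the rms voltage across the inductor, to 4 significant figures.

6.215 V

X_L = ωL = 695.4 Ω
Z = 1890 + j695.4 Ω
|Z| = √(1890² + 695.4²) = 2014 Ω
I = V/|Z| = 8.938 mA
V_L = I·|Z_L| = 0.008938 × 695.4 = 6.215 V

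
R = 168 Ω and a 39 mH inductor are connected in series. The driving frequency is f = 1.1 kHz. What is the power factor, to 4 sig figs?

ω = 2πf = 6912 rad/s
X_L = ωL = 269.5 Ω
Z = 168.0 + j269.5 Ω
|Z| = √(168.0² + 269.5²) = 317.6 Ω
∠Z = arctan(269.5/168.0) = 58.07°
cos φ = cos(58.07°) = 0.5289

0.5289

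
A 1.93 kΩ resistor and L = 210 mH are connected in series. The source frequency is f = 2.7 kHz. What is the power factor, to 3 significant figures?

0.476

ω = 2πf = 16960 rad/s
X_L = ωL = 3560 Ω
Z = 1930 + j3560 Ω
|Z| = √(1930² + 3560²) = 4050 Ω
∠Z = arctan(3560/1930) = 61.6°
cos φ = cos(61.6°) = 0.476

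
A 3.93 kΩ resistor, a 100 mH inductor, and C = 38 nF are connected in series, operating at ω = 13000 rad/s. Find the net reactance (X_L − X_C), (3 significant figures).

-724 Ω

X_L = ωL = 1300 Ω
X_C = 1/(ωC) = 2020 Ω
X = 1300 − 2020 = -724 Ω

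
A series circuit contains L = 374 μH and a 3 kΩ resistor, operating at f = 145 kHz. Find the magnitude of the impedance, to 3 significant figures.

3020 Ω

ω = 2πf = 911100 rad/s
X_L = ωL = 341 Ω
Z = 3000 + j341 Ω
|Z| = √(3000² + 341²) = 3020 Ω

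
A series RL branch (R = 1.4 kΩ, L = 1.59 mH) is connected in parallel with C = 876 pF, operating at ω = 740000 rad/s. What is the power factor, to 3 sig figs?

X_L = ωL = 1180 Ω
X_C = 1/(ωC) = 1540 Ω
Branch 1 (R+jX_L): Z₁ = 1400 + j1180 Ω, |Z₁| = 1830 Ω
Branch 2 (−jX_C): Z₂ = −j1540 Ω
Parallel: Z = Z₁Z₂/(Z₁+Z₂), |Z| = 1950 Ω, ∠Z = -35.3°
cos φ = cos(-35.3°) = 0.816

0.816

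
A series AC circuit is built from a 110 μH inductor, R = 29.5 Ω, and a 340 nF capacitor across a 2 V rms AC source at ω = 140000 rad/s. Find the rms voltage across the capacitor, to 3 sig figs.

1.40 V

X_L = ωL = 15.4 Ω
X_C = 1/(ωC) = 21.0 Ω
Net reactance X = X_L − X_C = -5.61 Ω
Z = 29.5 − j5.61 Ω
|Z| = √(29.5² + 5.61²) = 30.0 Ω
I = V/|Z| = 66.6 mA
V_C = I·|Z_C| = 0.0666 × 21.0 = 1.40 V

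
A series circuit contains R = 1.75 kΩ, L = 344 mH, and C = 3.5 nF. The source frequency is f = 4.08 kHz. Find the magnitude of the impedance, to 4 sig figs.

ω = 2πf = 25640 rad/s
X_L = ωL = 8819 Ω
X_C = 1/(ωC) = 11150 Ω
Net reactance X = X_L − X_C = -2327 Ω
Z = 1750 − j2327 Ω
|Z| = √(1750² + 2327²) = 2911 Ω

2911 Ω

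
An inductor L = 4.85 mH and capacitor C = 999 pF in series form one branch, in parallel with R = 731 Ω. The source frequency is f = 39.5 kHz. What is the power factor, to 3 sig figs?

0.968

ω = 2πf = 248200 rad/s
X_L = ωL = 1200 Ω
X_C = 1/(ωC) = 4030 Ω
Branch 1: Z₁ = R = 731 Ω
Branch 2 (series LC): Z₂ = j(X_L − X_C) = −j2830 Ω
Parallel: Z = Z₁Z₂/(Z₁+Z₂), |Z| = 708 Ω, ∠Z = -14.5°
cos φ = cos(-14.5°) = 0.968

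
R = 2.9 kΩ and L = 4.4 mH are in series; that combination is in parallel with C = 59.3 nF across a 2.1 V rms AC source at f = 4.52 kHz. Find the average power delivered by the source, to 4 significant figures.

1.518 mW

ω = 2πf = 28400 rad/s
X_L = ωL = 125.0 Ω
X_C = 1/(ωC) = 593.8 Ω
Branch 1 (R+jX_L): Z₁ = 2900 + j125.0 Ω, |Z₁| = 2903 Ω
Branch 2 (−jX_C): Z₂ = −j593.8 Ω
Parallel: Z = Z₁Z₂/(Z₁+Z₂), |Z| = 586.7 Ω, ∠Z = -78.35°
I = V/|Z| = 3.579 mA
P = VI cos φ = 2.1 × 0.003579 × cos(-78.35°) = 1.518 mW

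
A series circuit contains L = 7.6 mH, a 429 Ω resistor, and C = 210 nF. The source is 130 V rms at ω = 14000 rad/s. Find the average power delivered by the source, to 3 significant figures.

30.4 W

X_L = ωL = 106 Ω
X_C = 1/(ωC) = 340 Ω
Net reactance X = X_L − X_C = -234 Ω
Z = 429 − j234 Ω
|Z| = √(429² + 234²) = 489 Ω
∠Z = arctan(-234/429) = -28.6°
I = V/|Z| = 266 mA
P = VI cos φ = 130 × 0.266 × cos(-28.6°) = 30.4 W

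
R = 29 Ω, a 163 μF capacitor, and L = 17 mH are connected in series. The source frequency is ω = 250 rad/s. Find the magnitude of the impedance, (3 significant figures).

X_L = ωL = 4.25 Ω
X_C = 1/(ωC) = 24.5 Ω
Net reactance X = X_L − X_C = -20.3 Ω
Z = 29.0 − j20.3 Ω
|Z| = √(29.0² + 20.3²) = 35.4 Ω

35.4 Ω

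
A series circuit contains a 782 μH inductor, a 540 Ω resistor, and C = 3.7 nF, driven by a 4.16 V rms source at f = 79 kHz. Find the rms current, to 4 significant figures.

7.400 mA

ω = 2πf = 496400 rad/s
X_L = ωL = 388.2 Ω
X_C = 1/(ωC) = 544.5 Ω
Net reactance X = X_L − X_C = -156.3 Ω
Z = 540.0 − j156.3 Ω
|Z| = √(540.0² + 156.3²) = 562.2 Ω
I = V/|Z| = 4.16/562.2 = 7.400 mA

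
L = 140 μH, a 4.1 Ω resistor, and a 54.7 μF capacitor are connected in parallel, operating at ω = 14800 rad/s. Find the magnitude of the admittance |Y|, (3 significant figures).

X_L = ωL = 2.07 Ω
X_C = 1/(ωC) = 1.24 Ω
Parallel: admittances add. Y = 1/R + 1/(jωL) + jωC
Y = (0.244 + j0.327) S
|Y| = 0.408 S → |Z| = 1/|Y| = 2.45 Ω, ∠Z = −∠Y = -53.3°

408 mS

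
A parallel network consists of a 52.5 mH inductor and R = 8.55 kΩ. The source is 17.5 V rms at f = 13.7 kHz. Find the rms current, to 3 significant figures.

ω = 2πf = 86080 rad/s
X_L = ωL = 4520 Ω
Parallel: admittances add. Y = 1/R + 1/(jωL)
Y = (0.000117 − j0.000221) S
|Y| = 0.000250 S → |Z| = 1/|Y| = 4000 Ω, ∠Z = −∠Y = 62.1°
I = V/|Z| = 17.5/4000 = 4.38 mA

4.38 mA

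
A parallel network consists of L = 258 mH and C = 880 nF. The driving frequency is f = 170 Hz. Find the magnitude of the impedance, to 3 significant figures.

372 Ω

ω = 2πf = 1068 rad/s
X_L = ωL = 276 Ω
X_C = 1/(ωC) = 1060 Ω
Parallel: admittances add. Y = 1/(jωL) + jωC
Y = (0 − j0.00269) S
|Y| = 0.00269 S → |Z| = 1/|Y| = 372 Ω, ∠Z = −∠Y = 90.0°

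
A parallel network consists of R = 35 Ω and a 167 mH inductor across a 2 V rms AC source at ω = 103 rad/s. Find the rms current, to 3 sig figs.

130 mA

X_L = ωL = 17.2 Ω
Parallel: admittances add. Y = 1/R + 1/(jωL)
Y = (0.0286 − j0.0581) S
|Y| = 0.0648 S → |Z| = 1/|Y| = 15.4 Ω, ∠Z = −∠Y = 63.8°
I = V/|Z| = 2/15.4 = 130 mA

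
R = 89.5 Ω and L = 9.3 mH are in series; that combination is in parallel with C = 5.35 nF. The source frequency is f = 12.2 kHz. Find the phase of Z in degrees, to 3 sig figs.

79.9°

ω = 2πf = 76650 rad/s
X_L = ωL = 713 Ω
X_C = 1/(ωC) = 2440 Ω
Branch 1 (R+jX_L): Z₁ = 89.5 + j713 Ω, |Z₁| = 718 Ω
Branch 2 (−jX_C): Z₂ = −j2440 Ω
Parallel: Z = Z₁Z₂/(Z₁+Z₂), |Z| = 1010 Ω, ∠Z = 79.9°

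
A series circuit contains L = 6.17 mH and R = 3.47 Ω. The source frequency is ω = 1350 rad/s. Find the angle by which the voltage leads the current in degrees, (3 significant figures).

67.4°

X_L = ωL = 8.33 Ω
Z = 3.47 + j8.33 Ω
|Z| = √(3.47² + 8.33²) = 9.02 Ω
∠Z = arctan(8.33/3.47) = 67.4°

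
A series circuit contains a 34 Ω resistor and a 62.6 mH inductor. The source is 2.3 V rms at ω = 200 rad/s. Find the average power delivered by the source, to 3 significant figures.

137 mW

X_L = ωL = 12.5 Ω
Z = 34.0 + j12.5 Ω
|Z| = √(34.0² + 12.5²) = 36.2 Ω
∠Z = arctan(12.5/34.0) = 20.2°
I = V/|Z| = 63.5 mA
P = VI cos φ = 2.3 × 0.0635 × cos(20.2°) = 137 mW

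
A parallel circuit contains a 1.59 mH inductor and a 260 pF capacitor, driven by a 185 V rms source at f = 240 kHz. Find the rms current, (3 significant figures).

4.63 mA

ω = 2πf = 1.508e+06 rad/s
X_L = ωL = 2400 Ω
X_C = 1/(ωC) = 2550 Ω
Parallel: admittances add. Y = 1/(jωL) + jωC
Y = (0 − j2.5e-05) S
|Y| = 2.5e-05 S → |Z| = 1/|Y| = 40000 Ω, ∠Z = −∠Y = 90.0°
I = V/|Z| = 185/40000 = 4.63 mA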